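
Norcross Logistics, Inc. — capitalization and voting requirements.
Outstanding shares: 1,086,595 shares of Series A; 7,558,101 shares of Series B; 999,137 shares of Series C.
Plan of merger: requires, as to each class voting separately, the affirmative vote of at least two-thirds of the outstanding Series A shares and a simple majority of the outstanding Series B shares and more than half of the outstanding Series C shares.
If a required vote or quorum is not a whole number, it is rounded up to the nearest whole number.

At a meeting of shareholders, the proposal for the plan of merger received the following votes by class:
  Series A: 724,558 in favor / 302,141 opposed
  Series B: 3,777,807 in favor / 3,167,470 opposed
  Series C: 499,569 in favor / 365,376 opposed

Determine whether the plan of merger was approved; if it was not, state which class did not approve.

Not approved — the Series B shares did not give the required vote.

Series A: 2/3 of 1086595 = 724396.67, rounded up to 724397; 724,397 required, 724,558 in favor — approved.
Series B: a majority of 7558101 is 3779051; 3,779,051 required, 3,777,807 in favor — not approved.
Series C: a majority of 999137 is 499569; 499,569 required, 499,569 in favor — approved.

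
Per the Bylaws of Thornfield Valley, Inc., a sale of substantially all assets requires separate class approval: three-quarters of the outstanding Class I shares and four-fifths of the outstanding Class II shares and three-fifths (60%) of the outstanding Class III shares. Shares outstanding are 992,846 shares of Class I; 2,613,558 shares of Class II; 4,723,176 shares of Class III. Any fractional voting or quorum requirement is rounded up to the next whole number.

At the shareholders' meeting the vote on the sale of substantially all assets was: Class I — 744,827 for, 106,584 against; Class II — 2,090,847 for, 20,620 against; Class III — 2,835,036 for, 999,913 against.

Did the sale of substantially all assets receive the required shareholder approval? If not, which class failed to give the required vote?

Class I: 3/4 of 992846 = 744634.50, rounded up to 744635; 744,635 required, 744,827 in favor — approved.
Class II: 4/5 of 2613558 = 2090846.40, rounded up to 2090847; 2,090,847 required, 2,090,847 in favor — approved.
Class III: 3/5 of 4723176 = 2833905.60, rounded up to 2833906; 2,833,906 required, 2,835,036 in favor — approved.

Approved — every class gave the required vote.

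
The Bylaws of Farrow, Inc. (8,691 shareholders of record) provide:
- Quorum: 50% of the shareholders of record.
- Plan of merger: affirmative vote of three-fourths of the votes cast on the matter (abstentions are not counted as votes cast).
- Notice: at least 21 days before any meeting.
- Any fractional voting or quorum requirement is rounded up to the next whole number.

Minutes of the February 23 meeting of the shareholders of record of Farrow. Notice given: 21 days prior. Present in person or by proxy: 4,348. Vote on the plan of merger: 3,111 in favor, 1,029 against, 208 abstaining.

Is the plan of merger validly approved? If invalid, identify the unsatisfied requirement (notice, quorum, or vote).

Notice: 21 days given; 21 required. Satisfied.
Quorum: 50% of 8,691 = 4,345.50, rounded up to 4,346; 4,348 present. Satisfied.
Vote: requires three-fourths of the votes cast (4,348 − 208 abstaining = 4,140); 3/4 of 4140 = 3105, so 3,105 needed; 3,111 in favor. Satisfied.

Valid — all requirements satisfied.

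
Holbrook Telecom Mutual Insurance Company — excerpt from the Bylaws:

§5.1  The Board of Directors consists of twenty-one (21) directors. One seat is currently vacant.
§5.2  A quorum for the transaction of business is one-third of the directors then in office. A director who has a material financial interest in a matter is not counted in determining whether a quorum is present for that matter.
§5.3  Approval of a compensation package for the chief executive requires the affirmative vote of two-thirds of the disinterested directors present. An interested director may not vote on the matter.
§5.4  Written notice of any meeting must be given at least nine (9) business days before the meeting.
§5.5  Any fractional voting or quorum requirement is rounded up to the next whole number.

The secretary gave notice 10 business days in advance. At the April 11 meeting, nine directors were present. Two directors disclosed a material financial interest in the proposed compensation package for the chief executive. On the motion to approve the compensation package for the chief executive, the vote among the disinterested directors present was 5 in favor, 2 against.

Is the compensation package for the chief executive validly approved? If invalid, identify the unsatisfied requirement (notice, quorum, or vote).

Valid — all requirements satisfied.

Notice: 10 business days given; 9 required (10 ≥ 9). Satisfied.
Quorum: 9 present, but the 2 interested directors do not count, leaving 7. Quorum is 7. Satisfied.
Vote: the compensation package for the chief executive requires two-thirds of the disinterested directors present (9 − 2 = 7). 2/3 of 7 = 4.67, rounded up to 5, so 5 affirmative votes are needed; 5 voted in favor. Satisfied.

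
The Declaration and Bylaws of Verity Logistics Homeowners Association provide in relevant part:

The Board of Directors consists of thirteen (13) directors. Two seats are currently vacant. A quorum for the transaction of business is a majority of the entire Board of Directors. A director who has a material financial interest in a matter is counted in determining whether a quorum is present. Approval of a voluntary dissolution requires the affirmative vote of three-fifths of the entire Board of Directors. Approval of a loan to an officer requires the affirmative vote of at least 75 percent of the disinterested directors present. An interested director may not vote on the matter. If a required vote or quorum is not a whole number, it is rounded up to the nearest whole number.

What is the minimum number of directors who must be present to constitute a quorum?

7

A majority of 13 is 7.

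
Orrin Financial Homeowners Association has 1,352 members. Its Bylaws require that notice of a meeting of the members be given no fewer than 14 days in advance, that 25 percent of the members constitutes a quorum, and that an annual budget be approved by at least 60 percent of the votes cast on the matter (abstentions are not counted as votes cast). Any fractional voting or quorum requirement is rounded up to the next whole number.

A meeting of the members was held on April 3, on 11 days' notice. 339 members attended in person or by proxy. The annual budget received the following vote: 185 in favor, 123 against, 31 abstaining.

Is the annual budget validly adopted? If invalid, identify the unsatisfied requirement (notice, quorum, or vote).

Notice: 11 days given; 14 required. Not satisfied.
Quorum: 25% of 1,352 = 338; 339 present. Satisfied.
Vote: requires three-fifths of the votes cast (339 − 31 abstaining = 308); 3/5 of 308 = 184.80, rounded up to 185, so 185 needed; 185 in favor. Satisfied.

Invalid — notice requirement not satisfied.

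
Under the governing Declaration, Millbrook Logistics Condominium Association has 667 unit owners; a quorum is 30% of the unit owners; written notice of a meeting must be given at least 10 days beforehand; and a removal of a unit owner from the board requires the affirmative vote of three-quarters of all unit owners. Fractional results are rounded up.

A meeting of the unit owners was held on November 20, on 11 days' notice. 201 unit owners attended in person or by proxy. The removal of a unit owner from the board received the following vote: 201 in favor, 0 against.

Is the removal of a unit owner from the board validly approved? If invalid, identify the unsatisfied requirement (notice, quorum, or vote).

Notice: 11 days given; 10 required. Satisfied.
Quorum: 30% of 667 = 200.10, rounded up to 201; 201 present. Satisfied.
Vote: requires three-fourths of all unit owners (667); 3/4 of 667 = 500.25, rounded up to 501, so 501 needed; 201 in favor. Not satisfied.

Invalid — vote requirement not satisfied.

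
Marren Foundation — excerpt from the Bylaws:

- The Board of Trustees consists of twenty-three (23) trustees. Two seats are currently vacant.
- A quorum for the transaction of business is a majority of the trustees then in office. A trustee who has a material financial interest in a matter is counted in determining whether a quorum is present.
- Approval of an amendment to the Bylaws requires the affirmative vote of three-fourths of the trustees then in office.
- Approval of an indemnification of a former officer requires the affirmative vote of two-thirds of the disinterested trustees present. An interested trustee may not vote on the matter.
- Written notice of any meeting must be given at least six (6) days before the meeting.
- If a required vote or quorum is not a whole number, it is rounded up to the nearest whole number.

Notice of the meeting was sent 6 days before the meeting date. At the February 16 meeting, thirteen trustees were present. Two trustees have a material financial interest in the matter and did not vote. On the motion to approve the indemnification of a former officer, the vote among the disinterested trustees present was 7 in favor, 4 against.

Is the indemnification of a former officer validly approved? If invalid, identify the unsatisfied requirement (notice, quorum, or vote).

Invalid — vote requirement not satisfied.

Notice: 6 days given; 6 required (6 ≥ 6). Satisfied.
Quorum: 13 present (interested trustees count toward quorum); quorum is 11. Satisfied.
Vote: the indemnification of a former officer requires two-thirds of the disinterested trustees present (13 − 2 = 11). 2/3 of 11 = 7.33, rounded up to 8, so 8 affirmative votes are needed; 7 voted in favor. Not satisfied.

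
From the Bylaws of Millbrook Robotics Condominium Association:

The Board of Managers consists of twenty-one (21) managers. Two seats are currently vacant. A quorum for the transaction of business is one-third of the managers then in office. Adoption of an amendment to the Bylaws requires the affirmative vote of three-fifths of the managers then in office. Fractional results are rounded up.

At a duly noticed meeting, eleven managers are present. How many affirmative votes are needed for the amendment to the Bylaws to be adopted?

The amendment to the Bylaws requires three-fifths of the managers then in office (19).
3/5 of 19 = 11.40, rounded up to 12.
(Only 11 can vote, so the amendment to the Bylaws cannot pass at this meeting, but the required vote is still 12.)

12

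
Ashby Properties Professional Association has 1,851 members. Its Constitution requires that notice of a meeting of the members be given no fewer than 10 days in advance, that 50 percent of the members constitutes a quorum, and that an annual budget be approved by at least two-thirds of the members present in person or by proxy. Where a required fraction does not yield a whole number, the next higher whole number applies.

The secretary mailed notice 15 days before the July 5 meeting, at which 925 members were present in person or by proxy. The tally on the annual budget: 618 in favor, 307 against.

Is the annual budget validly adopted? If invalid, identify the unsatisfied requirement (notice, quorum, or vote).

Notice: 15 days given; 10 required. Satisfied.
Quorum: 50% of 1,851 = 925.50, rounded up to 926; 925 present. Not satisfied.
Vote: requires two-thirds of those present (925); 2/3 of 925 = 616.67, rounded up to 617, so 617 needed; 618 in favor. Satisfied.

Invalid — quorum requirement not satisfied.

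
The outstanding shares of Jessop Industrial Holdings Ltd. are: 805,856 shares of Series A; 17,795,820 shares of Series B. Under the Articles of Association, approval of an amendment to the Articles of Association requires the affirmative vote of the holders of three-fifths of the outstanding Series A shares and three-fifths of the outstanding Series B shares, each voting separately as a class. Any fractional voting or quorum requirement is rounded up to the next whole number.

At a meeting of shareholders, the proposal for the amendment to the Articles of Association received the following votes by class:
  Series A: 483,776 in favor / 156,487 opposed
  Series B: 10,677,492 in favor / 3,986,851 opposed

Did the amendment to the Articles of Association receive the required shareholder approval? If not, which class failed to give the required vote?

Series A: 3/5 of 805856 = 483513.60, rounded up to 483514; 483,514 required, 483,776 in favor — approved.
Series B: 3/5 of 17795820 = 10677492; 10,677,492 required, 10,677,492 in favor — approved.

Approved — every class gave the required vote.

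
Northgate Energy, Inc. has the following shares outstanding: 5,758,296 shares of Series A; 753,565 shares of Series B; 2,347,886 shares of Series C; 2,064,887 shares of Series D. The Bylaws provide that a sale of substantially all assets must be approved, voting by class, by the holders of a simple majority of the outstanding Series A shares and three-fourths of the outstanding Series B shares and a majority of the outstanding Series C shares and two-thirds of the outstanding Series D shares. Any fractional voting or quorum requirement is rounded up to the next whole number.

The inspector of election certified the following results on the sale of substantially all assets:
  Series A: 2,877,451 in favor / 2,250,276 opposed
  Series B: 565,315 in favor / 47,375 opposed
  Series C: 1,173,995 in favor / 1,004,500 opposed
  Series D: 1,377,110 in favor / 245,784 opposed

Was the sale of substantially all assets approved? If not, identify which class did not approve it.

Not approved — the Series A shares did not give the required vote.

Series A: a majority of 5758296 is 2879149; 2,879,149 required, 2,877,451 in favor — not approved.
Series B: 3/4 of 753565 = 565173.75, rounded up to 565174; 565,174 required, 565,315 in favor — approved.
Series C: a majority of 2347886 is 1173944; 1,173,944 required, 1,173,995 in favor — approved.
Series D: 2/3 of 2064887 = 1376591.33, rounded up to 1376592; 1,376,592 required, 1,377,110 in favor — approved.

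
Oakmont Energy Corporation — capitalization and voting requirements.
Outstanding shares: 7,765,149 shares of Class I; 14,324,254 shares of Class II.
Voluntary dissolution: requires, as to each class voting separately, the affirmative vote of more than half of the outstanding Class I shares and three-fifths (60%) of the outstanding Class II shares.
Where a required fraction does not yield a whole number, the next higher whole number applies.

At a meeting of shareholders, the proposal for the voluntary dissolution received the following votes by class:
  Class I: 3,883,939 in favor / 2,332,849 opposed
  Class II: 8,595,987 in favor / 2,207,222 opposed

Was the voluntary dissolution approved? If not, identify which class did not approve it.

Approved — every class gave the required vote.

Class I: a majority of 7765149 is 3882575; 3,882,575 required, 3,883,939 in favor — approved.
Class II: 3/5 of 14324254 = 8594552.40, rounded up to 8594553; 8,594,553 required, 8,595,987 in favor — approved.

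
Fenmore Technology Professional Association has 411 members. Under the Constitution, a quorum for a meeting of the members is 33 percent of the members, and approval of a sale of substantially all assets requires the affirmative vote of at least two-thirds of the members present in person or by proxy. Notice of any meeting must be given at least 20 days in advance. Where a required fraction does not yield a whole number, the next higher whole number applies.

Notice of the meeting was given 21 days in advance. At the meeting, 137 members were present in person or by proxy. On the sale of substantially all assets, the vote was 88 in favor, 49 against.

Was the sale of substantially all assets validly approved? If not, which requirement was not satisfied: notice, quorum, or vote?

Invalid — vote requirement not satisfied.

Notice: 21 days given; 20 required. Satisfied.
Quorum: 33% of 411 = 135.63, rounded up to 136; 137 present. Satisfied.
Vote: requires two-thirds of those present (137); 2/3 of 137 = 91.33, rounded up to 92, so 92 needed; 88 in favor. Not satisfied.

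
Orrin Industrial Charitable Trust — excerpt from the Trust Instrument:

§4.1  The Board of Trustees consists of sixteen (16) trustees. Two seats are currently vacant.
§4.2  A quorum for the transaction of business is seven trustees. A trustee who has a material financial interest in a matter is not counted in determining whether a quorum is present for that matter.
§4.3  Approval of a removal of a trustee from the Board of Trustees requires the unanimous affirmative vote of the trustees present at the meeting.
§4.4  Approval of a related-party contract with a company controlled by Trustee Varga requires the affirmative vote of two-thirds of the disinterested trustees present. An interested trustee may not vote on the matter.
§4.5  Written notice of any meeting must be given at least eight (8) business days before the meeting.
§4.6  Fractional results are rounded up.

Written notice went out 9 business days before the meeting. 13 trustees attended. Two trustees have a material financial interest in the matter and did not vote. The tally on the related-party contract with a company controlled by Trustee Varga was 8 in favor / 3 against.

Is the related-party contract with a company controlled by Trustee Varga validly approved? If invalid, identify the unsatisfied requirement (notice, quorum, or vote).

Notice: 9 business days given; 8 required (9 ≥ 8). Satisfied.
Quorum: 13 present, but the 2 interested trustees do not count, leaving 11. Quorum is 7. Satisfied.
Vote: the related-party contract with a company controlled by Trustee Varga requires two-thirds of the disinterested trustees present (13 − 2 = 11). 2/3 of 11 = 7.33, rounded up to 8, so 8 affirmative votes are needed; 8 voted in favor. Satisfied.

Valid — all requirements satisfied.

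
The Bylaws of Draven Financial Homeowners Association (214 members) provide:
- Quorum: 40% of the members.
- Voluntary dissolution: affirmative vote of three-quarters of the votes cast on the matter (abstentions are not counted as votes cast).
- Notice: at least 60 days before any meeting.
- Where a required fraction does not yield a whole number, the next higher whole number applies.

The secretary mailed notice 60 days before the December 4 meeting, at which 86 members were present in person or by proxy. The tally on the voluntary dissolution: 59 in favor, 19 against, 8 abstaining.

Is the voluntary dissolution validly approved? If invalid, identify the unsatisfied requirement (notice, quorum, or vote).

Notice: 60 days given; 60 required. Satisfied.
Quorum: 40% of 214 = 85.60, rounded up to 86; 86 present. Satisfied.
Vote: requires three-fourths of the votes cast (86 − 8 abstaining = 78); 3/4 of 78 = 58.50, rounded up to 59, so 59 needed; 59 in favor. Satisfied.

Valid — all requirements satisfied.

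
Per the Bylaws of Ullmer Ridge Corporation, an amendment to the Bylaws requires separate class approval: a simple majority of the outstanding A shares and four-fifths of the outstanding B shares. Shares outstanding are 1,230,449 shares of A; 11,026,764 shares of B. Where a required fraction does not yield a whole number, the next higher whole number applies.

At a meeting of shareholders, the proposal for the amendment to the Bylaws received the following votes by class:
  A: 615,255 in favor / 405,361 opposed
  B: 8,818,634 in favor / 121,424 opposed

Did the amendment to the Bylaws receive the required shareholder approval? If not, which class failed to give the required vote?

Not approved — the B shares did not give the required vote.

A: a majority of 1230449 is 615225; 615,225 required, 615,255 in favor — approved.
B: 4/5 of 11026764 = 8821411.20, rounded up to 8821412; 8,821,412 required, 8,818,634 in favor — not approved.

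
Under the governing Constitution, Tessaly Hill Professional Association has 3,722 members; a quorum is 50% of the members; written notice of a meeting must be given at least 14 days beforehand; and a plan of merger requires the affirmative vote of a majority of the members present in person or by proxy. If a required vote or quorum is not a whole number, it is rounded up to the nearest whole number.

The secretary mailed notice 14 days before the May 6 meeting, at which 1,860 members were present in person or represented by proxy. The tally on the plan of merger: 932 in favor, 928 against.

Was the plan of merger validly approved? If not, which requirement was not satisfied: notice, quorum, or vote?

Notice: 14 days given; 14 required. Satisfied.
Quorum: 50% of 3,722 = 1,861; 1,860 present. Not satisfied.
Vote: requires a majority of those present (1,860); a majority of 1860 is 931, so 931 needed; 932 in favor. Satisfied.

Invalid — quorum requirement not satisfied.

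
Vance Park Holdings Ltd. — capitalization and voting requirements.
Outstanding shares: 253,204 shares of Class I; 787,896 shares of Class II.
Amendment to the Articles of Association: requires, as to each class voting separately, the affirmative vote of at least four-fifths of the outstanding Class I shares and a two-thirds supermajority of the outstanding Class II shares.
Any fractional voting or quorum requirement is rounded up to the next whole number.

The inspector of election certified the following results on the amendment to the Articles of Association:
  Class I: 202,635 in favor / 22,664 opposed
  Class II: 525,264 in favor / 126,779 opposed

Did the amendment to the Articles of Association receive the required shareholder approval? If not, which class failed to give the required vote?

Class I: 4/5 of 253204 = 202563.20, rounded up to 202564; 202,564 required, 202,635 in favor — approved.
Class II: 2/3 of 787896 = 525264; 525,264 required, 525,264 in favor — approved.

Approved — every class gave the required vote.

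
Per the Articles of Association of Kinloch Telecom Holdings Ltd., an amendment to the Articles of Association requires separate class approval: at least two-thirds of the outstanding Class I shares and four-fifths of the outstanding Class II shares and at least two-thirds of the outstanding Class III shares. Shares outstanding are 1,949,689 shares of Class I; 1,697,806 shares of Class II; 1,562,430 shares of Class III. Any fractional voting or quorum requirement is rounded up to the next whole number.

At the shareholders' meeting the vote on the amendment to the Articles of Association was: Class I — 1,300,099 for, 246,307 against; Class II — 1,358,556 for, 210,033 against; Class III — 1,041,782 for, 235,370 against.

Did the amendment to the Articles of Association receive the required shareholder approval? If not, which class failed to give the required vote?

Class I: 2/3 of 1949689 = 1299792.67, rounded up to 1299793; 1,299,793 required, 1,300,099 in favor — approved.
Class II: 4/5 of 1697806 = 1358244.80, rounded up to 1358245; 1,358,245 required, 1,358,556 in favor — approved.
Class III: 2/3 of 1562430 = 1041620; 1,041,620 required, 1,041,782 in favor — approved.

Approved — every class gave the required vote.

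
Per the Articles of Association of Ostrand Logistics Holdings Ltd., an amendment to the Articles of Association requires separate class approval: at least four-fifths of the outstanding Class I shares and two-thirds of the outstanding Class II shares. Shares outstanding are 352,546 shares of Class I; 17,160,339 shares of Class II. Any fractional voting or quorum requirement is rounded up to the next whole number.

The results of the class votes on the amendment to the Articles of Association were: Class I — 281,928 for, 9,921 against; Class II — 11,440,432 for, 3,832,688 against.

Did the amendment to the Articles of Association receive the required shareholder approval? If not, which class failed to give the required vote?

Class I: 4/5 of 352546 = 282036.80, rounded up to 282037; 282,037 required, 281,928 in favor — not approved.
Class II: 2/3 of 17160339 = 11440226; 11,440,226 required, 11,440,432 in favor — approved.

Not approved — the Class I shares did not give the required vote.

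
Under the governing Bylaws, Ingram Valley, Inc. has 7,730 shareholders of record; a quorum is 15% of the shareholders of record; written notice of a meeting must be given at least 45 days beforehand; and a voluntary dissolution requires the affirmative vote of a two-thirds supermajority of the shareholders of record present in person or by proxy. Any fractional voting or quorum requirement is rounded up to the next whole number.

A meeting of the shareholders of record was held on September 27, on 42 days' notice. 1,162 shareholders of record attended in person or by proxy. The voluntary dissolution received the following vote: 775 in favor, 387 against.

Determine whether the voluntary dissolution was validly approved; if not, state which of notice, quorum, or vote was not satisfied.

Invalid — notice requirement not satisfied.

Notice: 42 days given; 45 required. Not satisfied.
Quorum: 15% of 7,730 = 1,159.50, rounded up to 1,160; 1,162 present. Satisfied.
Vote: requires two-thirds of those present (1,162); 2/3 of 1162 = 774.67, rounded up to 775, so 775 needed; 775 in favor. Satisfied.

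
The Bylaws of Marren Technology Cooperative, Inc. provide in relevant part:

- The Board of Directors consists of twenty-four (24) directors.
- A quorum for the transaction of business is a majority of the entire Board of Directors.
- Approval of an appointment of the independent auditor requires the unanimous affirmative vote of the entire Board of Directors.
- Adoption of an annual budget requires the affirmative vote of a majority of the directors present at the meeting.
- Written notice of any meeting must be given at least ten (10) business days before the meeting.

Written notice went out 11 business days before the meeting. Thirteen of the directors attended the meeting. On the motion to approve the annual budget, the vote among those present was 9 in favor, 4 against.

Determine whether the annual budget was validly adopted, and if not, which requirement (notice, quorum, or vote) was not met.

Valid — all requirements satisfied.

Notice: 11 business days given; 10 required (11 ≥ 10). Satisfied.
Quorum: 13 present; quorum is 13. Satisfied.
Vote: the annual budget requires a majority of the directors present (13). A majority of 13 is 7, so 7 affirmative votes are needed; 9 voted in favor. Satisfied.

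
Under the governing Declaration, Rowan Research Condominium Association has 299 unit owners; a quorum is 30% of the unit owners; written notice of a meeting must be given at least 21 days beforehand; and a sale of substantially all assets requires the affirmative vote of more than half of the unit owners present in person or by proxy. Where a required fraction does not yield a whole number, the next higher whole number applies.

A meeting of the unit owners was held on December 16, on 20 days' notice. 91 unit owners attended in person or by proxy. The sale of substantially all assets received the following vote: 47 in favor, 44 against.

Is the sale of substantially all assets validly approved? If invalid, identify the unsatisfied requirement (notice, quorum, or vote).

Notice: 20 days given; 21 required. Not satisfied.
Quorum: 30% of 299 = 89.70, rounded up to 90; 91 present. Satisfied.
Vote: requires a majority of those present (91); a majority of 91 is 46, so 46 needed; 47 in favor. Satisfied.

Invalid — notice requirement not satisfied.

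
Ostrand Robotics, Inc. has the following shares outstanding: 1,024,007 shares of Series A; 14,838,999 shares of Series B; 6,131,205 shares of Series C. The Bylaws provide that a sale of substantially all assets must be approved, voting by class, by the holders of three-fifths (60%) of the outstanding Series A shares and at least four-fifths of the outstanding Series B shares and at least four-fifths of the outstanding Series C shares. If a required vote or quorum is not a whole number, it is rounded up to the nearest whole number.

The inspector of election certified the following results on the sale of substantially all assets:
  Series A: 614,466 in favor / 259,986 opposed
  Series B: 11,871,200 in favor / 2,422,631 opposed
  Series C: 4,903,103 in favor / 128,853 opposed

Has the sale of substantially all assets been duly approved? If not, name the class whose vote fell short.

Series A: 3/5 of 1024007 = 614404.20, rounded up to 614405; 614,405 required, 614,466 in favor — approved.
Series B: 4/5 of 14838999 = 11871199.20, rounded up to 11871200; 11,871,200 required, 11,871,200 in favor — approved.
Series C: 4/5 of 6131205 = 4904964; 4,904,964 required, 4,903,103 in favor — not approved.

Not approved — the Series C shares did not give the required vote.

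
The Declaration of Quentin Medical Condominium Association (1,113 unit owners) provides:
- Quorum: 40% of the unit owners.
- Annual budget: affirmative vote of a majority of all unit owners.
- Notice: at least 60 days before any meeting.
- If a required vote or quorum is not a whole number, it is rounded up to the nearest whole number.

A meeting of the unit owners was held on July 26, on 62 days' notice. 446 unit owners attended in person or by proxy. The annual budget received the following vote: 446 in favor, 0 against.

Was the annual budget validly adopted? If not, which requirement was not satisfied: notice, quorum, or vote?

Notice: 62 days given; 60 required. Satisfied.
Quorum: 40% of 1,113 = 445.20, rounded up to 446; 446 present. Satisfied.
Vote: requires a majority of all unit owners (1,113); a majority of 1113 is 557, so 557 needed; 446 in favor. Not satisfied.

Invalid — vote requirement not satisfied.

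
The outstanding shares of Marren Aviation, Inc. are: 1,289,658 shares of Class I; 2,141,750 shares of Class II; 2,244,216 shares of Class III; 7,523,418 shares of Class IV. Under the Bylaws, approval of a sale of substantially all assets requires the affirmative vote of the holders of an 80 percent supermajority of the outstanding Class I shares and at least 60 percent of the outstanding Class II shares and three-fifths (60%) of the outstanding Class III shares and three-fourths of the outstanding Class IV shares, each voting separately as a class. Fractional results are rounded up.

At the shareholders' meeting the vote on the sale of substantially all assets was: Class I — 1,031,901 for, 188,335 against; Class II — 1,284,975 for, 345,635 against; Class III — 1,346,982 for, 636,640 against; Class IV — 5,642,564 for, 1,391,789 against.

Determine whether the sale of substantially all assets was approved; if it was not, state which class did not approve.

Class I: 4/5 of 1289658 = 1031726.40, rounded up to 1031727; 1,031,727 required, 1,031,901 in favor — approved.
Class II: 3/5 of 2141750 = 1285050; 1,285,050 required, 1,284,975 in favor — not approved.
Class III: 3/5 of 2244216 = 1346529.60, rounded up to 1346530; 1,346,530 required, 1,346,982 in favor — approved.
Class IV: 3/4 of 7523418 = 5642563.50, rounded up to 5642564; 5,642,564 required, 5,642,564 in favor — approved.

Not approved — the Class II shares did not give the required vote.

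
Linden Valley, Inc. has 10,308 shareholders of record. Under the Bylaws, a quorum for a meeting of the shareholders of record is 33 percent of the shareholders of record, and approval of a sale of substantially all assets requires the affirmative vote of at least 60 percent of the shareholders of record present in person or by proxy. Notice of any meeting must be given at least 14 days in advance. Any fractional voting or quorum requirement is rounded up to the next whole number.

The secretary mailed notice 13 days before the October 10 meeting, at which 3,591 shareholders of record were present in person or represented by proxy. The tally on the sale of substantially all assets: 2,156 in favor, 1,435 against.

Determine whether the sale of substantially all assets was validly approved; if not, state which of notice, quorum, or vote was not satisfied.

Notice: 13 days given; 14 required. Not satisfied.
Quorum: 33% of 10,308 = 3,401.64, rounded up to 3,402; 3,591 present. Satisfied.
Vote: requires three-fifths of those present (3,591); 3/5 of 3591 = 2154.60, rounded up to 2155, so 2,155 needed; 2,156 in favor. Satisfied.

Invalid — notice requirement not satisfied.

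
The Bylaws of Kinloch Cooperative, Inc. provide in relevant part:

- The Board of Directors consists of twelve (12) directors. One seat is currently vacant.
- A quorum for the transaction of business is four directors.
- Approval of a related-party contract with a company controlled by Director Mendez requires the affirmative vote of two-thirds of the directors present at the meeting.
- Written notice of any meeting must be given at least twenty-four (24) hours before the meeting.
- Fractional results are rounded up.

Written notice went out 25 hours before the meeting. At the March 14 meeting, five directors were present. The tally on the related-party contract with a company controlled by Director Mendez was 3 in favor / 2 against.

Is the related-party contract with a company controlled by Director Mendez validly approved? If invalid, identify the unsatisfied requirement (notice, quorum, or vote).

Notice: 25 hours given; 24 required (25 ≥ 24). Satisfied.
Quorum: 5 present; quorum is 4. Satisfied.
Vote: the related-party contract with a company controlled by Director Mendez requires two-thirds of the directors present (5). 2/3 of 5 = 3.33, rounded up to 4, so 4 affirmative votes are needed; 3 voted in favor. Not satisfied.

Invalid — vote requirement not satisfied.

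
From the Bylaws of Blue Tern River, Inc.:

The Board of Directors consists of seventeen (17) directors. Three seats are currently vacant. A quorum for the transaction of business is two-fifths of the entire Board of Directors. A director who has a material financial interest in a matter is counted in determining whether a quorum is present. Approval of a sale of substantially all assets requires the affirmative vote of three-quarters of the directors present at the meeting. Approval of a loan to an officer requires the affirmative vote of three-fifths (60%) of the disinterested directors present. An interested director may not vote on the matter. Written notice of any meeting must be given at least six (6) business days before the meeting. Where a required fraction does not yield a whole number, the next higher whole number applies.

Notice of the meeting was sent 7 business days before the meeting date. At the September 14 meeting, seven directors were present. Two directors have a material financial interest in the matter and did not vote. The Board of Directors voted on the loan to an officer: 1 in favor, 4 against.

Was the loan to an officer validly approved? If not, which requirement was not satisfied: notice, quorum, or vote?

Notice: 7 business days given; 6 required (7 ≥ 6). Satisfied.
Quorum: 7 present (interested directors count toward quorum); quorum is 7. Satisfied.
Vote: the loan to an officer requires three-fifths of the disinterested directors present (7 − 2 = 5). 3/5 of 5 = 3, so 3 affirmative votes are needed; 1 voted in favor. Not satisfied.

Invalid — vote requirement not satisfied.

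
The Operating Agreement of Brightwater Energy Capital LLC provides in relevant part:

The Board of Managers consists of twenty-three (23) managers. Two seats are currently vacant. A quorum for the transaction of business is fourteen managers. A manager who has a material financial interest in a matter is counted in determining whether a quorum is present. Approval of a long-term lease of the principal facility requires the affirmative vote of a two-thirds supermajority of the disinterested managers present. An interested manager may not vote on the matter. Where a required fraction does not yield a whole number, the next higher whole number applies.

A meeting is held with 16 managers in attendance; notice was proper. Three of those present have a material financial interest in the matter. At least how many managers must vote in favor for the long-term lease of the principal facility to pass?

9

The long-term lease of the principal facility requires two-thirds of the disinterested managers present (16 − 3 = 13).
2/3 of 13 = 8.67, rounded up to 9.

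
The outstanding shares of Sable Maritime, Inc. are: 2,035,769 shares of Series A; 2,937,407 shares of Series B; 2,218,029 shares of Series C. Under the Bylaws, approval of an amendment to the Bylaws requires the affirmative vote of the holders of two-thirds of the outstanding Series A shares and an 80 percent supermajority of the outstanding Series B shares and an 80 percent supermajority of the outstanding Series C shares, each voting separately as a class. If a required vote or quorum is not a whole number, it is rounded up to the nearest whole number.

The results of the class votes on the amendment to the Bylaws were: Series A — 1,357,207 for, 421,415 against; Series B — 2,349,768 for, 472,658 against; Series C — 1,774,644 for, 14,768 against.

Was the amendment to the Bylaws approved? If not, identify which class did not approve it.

Series A: 2/3 of 2035769 = 1357179.33, rounded up to 1357180; 1,357,180 required, 1,357,207 in favor — approved.
Series B: 4/5 of 2937407 = 2349925.60, rounded up to 2349926; 2,349,926 required, 2,349,768 in favor — not approved.
Series C: 4/5 of 2218029 = 1774423.20, rounded up to 1774424; 1,774,424 required, 1,774,644 in favor — approved.

Not approved — the Series B shares did not give the required vote.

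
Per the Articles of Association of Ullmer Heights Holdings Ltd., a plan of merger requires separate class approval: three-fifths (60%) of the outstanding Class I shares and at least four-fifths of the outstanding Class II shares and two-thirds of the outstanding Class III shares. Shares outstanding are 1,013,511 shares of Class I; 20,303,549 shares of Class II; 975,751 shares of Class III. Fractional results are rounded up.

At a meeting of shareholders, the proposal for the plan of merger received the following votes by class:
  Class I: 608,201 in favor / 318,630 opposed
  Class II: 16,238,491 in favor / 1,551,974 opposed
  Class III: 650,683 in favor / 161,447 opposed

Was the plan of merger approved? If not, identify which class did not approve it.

Class I: 3/5 of 1013511 = 608106.60, rounded up to 608107; 608,107 required, 608,201 in favor — approved.
Class II: 4/5 of 20303549 = 16242839.20, rounded up to 16242840; 16,242,840 required, 16,238,491 in favor — not approved.
Class III: 2/3 of 975751 = 650500.67, rounded up to 650501; 650,501 required, 650,683 in favor — approved.

Not approved — the Class II shares did not give the required vote.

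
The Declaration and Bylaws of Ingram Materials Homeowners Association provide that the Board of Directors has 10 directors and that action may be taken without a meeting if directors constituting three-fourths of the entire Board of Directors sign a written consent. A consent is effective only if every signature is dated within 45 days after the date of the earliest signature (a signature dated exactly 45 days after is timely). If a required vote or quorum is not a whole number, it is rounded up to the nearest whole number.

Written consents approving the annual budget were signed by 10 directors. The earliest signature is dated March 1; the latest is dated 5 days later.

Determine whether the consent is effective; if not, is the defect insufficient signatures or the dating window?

Signatures required: three-fourths of 10 — 3/4 of 10 = 7.50, rounded up to 8, so 8 needed; 10 signed. Sufficient.
Dating window: the latest signature is 5 days after the earliest; the limit is 45 days. Within the window.

Effective — both the signature and dating-window requirements are satisfied.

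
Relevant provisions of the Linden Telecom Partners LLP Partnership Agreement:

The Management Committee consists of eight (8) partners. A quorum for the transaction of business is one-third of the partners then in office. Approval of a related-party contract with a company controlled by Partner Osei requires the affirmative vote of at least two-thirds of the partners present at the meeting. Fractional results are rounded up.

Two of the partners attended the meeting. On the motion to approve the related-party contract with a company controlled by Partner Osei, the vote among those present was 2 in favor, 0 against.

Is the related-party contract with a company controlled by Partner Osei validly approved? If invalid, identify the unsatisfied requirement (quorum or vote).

Invalid — quorum requirement not satisfied.

Quorum: 2 present; quorum is 3. Not satisfied.
Vote: the related-party contract with a company controlled by Partner Osei requires two-thirds of the partners present (2). 2/3 of 2 = 1.33, rounded up to 2, so 2 affirmative votes are needed; 2 voted in favor. Satisfied. (Moot — without a quorum no business can be validly transacted.)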